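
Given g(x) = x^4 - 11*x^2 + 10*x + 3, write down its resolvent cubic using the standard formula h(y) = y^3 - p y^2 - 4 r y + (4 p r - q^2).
h(y) = y^3 + 11*y^2 - 12*y - 232

Identify coefficients: p = -11, q = 10, r = 3.
Plug into h(y) = y^3 - p y^2 - 4 r y + (4 p r - q^2):
  h(y) = y^3 - (-11) y^2 - 4*(3) y + (4*(-11)*(3) - (10)^2)
       = y^3 + (11) y^2 + (-12) y + (-232).
Simplifying: h(y) = y^3 + 11*y^2 - 12*y - 232.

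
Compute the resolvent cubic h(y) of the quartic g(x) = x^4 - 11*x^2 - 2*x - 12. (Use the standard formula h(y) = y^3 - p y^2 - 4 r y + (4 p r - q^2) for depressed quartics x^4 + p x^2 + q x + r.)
h(y) = y^3 + 11*y^2 + 48*y + 524

Identify coefficients: p = -11, q = -2, r = -12.
Plug into h(y) = y^3 - p y^2 - 4 r y + (4 p r - q^2):
  h(y) = y^3 - (-11) y^2 - 4*(-12) y + (4*(-11)*(-12) - (-2)^2)
       = y^3 + (11) y^2 + (48) y + (524).
Simplifying: h(y) = y^3 + 11*y^2 + 48*y + 524.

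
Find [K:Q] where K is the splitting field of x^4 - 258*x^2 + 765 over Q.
[K:Q] = 4

f factors as (x^2 - 255)(x^2 - 3); the splitting field is K = Q(sqrt(255), sqrt(3)). Since 255, 3, and 765 are all non-squares in Q, the three subfields Q(sqrt(255)), Q(sqrt(3)), Q(sqrt(765)) are distinct degree-2 extensions, so [K:Q] = 4 (Klein four Galois group).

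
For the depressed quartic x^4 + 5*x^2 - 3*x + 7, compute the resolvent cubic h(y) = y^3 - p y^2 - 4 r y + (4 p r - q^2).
h(y) = y^3 - 5*y^2 - 28*y + 131

Identify coefficients: p = 5, q = -3, r = 7.
Plug into h(y) = y^3 - p y^2 - 4 r y + (4 p r - q^2):
  h(y) = y^3 - (5) y^2 - 4*(7) y + (4*(5)*(7) - (-3)^2)
       = y^3 + (-5) y^2 + (-28) y + (131).
Simplifying: h(y) = y^3 - 5*y^2 - 28*y + 131.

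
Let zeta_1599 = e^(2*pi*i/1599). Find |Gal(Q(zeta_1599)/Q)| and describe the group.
|Gal(Q(zeta_1599)/Q)| = phi(1599) = 960; group ≅ (Z/1599Z)^* ≅ Z/2Z × Z/12Z × Z/40Z

The n-th cyclotomic polynomial Φ_1599(x) is the minimal polynomial of zeta_1599 over Q and has degree phi(1599) = 960. So Q(zeta_1599) is a degree-960 Galois extension with Galois group (Z/1599Z)^*. By CRT, (Z/1599Z)^* ≅ (Z/3Z)^* × (Z/13Z)^* × (Z/41Z)^*. Each prime-power unit group is (Z/3Z)^* ≅ Z/2Z; (Z/13Z)^* ≅ Z/12Z; (Z/41Z)^* ≅ Z/40Z. Hence Gal(Q(zeta_1599)/Q) ≅ Z/2Z × Z/12Z × Z/40Z.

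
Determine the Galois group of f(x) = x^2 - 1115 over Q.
Gal(K/Q) = Z/2Z (cyclic of order 2)

x^2 - 1115 is irreducible over Q since 1115 is not a rational square. The splitting field Q(sqrt(1115)) has degree 2 over Q, and its unique nontrivial automorphism is sqrt(1115) ↦ -sqrt(1115). Hence Gal(Q(sqrt(1115))/Q) = Z/2Z.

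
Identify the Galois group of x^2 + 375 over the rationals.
Gal(K/Q) = Z/2Z (cyclic of order 2)

x^2 + 375 is irreducible over Q since -375 is not a rational square. The splitting field Q(sqrt(-375)) has degree 2 over Q, and its unique nontrivial automorphism is sqrt(-375) ↦ -sqrt(-375). Hence Gal(Q(sqrt(-375))/Q) = Z/2Z.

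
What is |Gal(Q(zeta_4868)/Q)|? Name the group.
|Gal(Q(zeta_4868)/Q)| = phi(4868) = 2432; group ≅ (Z/4868Z)^* ≅ Z/2Z × Z/1216Z

The n-th cyclotomic polynomial Φ_4868(x) is the minimal polynomial of zeta_4868 over Q and has degree phi(4868) = 2432. So Q(zeta_4868) is a degree-2432 Galois extension with Galois group (Z/4868Z)^*. By CRT, (Z/4868Z)^* ≅ (Z/4Z)^* × (Z/1217Z)^*. Each prime-power unit group is (Z/4Z)^* ≅ Z/2Z; (Z/1217Z)^* ≅ Z/1216Z. Hence Gal(Q(zeta_4868)/Q) ≅ Z/2Z × Z/1216Z.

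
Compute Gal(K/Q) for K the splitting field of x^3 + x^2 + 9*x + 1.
Gal(K/Q) = S_3 (symmetric group of order 6)

Compute the discriminant of x^3 + (1)*x^2 + (9)*x + (1): Δ = -2704. Since Δ is not a rational square, the Galois group is not contained in A_3; it must be the full S_3 (irreducibility of the cubic rules out anything smaller).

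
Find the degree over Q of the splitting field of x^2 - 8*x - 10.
[K:Q] = 2

The discriminant of x^2 + (-8)*x + (-10) is b^2 - 4c = 64 - (-40) = 104. Since 104 is not a perfect square in Q, the polynomial is irreducible over Q. Its two roots generate a degree-2 extension, so [K:Q] = 2.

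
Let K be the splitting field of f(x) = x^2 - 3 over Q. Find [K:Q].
[K:Q] = 2

The polynomial x^2 - 3 is irreducible over Q since 3 is not a perfect square. Its splitting field is Q(sqrt(3)), which has degree 2 over Q.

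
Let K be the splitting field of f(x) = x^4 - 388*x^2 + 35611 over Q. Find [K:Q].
[K:Q] = 4

f factors as (x^2 - 149)(x^2 - 239); the splitting field is K = Q(sqrt(149), sqrt(239)). Since 149, 239, and 35611 are all non-squares in Q, the three subfields Q(sqrt(149)), Q(sqrt(239)), Q(sqrt(35611)) are distinct degree-2 extensions, so [K:Q] = 4 (Klein four Galois group).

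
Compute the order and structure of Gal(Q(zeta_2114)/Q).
|Gal(Q(zeta_2114)/Q)| = phi(2114) = 900; group ≅ (Z/2114Z)^* ≅ Z/6Z × Z/150Z

The n-th cyclotomic polynomial Φ_2114(x) is the minimal polynomial of zeta_2114 over Q and has degree phi(2114) = 900. So Q(zeta_2114) is a degree-900 Galois extension with Galois group (Z/2114Z)^*. By CRT, (Z/2114Z)^* ≅ (Z/2Z)^* × (Z/7Z)^* × (Z/151Z)^*. Each prime-power unit group is (Z/2Z)^* ≅ trivial group (order 1); (Z/7Z)^* ≅ Z/6Z; (Z/151Z)^* ≅ Z/150Z. Hence Gal(Q(zeta_2114)/Q) ≅ Z/6Z × Z/150Z.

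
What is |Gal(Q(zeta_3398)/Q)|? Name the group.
|Gal(Q(zeta_3398)/Q)| = phi(3398) = 1698; group ≅ (Z/3398Z)^* ≅ Z/1698Z

The n-th cyclotomic polynomial Φ_3398(x) is the minimal polynomial of zeta_3398 over Q and has degree phi(3398) = 1698. So Q(zeta_3398) is a degree-1698 Galois extension with Galois group (Z/3398Z)^*. By CRT, (Z/3398Z)^* ≅ (Z/2Z)^* × (Z/1699Z)^*. Each prime-power unit group is (Z/2Z)^* ≅ trivial group (order 1); (Z/1699Z)^* ≅ Z/1698Z. Hence Gal(Q(zeta_3398)/Q) ≅ Z/1698Z.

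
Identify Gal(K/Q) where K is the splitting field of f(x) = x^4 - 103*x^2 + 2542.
Gal(K/Q) = V_4 (Klein four-group, Z/2Z × Z/2Z)

f factors as (x^2 - 41)(x^2 - 62), so the splitting field is K = Q(sqrt(41), sqrt(62)). The elements 41, 62, 2542 are all non-squares in Q, so sqrt(41) and sqrt(62) generate independent quadratic extensions. Thus [K:Q] = 4 and Gal(K/Q) is generated by the two order-2 automorphisms sqrt(41) ↦ -sqrt(41) and sqrt(62) ↦ -sqrt(62), giving V_4.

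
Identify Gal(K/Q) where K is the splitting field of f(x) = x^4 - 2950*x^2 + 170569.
Gal(K/Q) = Z/2Z (cyclic of order 2)

f factors as (x^2 - 2891)(x^2 - 59), so the splitting field is K = Q(sqrt(2891), sqrt(59)). The squarefree part of 2891 is 59 and the squarefree part of 59 is also 59, so sqrt(2891) and sqrt(59) are both rational multiples of sqrt(59). Hence Q(sqrt(2891)) = Q(sqrt(59)) = Q(sqrt(59)), and the splitting field collapses to a single degree-2 extension with Galois group Z/2Z.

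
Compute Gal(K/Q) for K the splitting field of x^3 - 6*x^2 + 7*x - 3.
Gal(K/Q) = S_3 (symmetric group of order 6)

Compute the discriminant of x^3 + (-6)*x^2 + (7)*x + (-3): Δ = -175. Since Δ is not a rational square, the Galois group is not contained in A_3; it must be the full S_3 (irreducibility of the cubic rules out anything smaller).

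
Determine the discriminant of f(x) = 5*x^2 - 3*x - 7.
Δ = 149

For a quadratic a x^2 + b x + c the discriminant is Δ = b^2 - 4ac = (-3)^2 - 4*(5)*(-7) = 9 - (-140) = 149.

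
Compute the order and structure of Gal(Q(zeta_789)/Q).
|Gal(Q(zeta_789)/Q)| = phi(789) = 524; group ≅ (Z/789Z)^* ≅ Z/2Z × Z/262Z

The n-th cyclotomic polynomial Φ_789(x) is the minimal polynomial of zeta_789 over Q and has degree phi(789) = 524. So Q(zeta_789) is a degree-524 Galois extension with Galois group (Z/789Z)^*. By CRT, (Z/789Z)^* ≅ (Z/3Z)^* × (Z/263Z)^*. Each prime-power unit group is (Z/3Z)^* ≅ Z/2Z; (Z/263Z)^* ≅ Z/262Z. Hence Gal(Q(zeta_789)/Q) ≅ Z/2Z × Z/262Z.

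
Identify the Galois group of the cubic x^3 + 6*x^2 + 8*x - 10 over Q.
Gal(K/Q) = S_3 (symmetric group of order 6)

Compute the discriminant of x^3 + (6)*x^2 + (8)*x + (-10): Δ = -2444. Since Δ is not a rational square, the Galois group is not contained in A_3; it must be the full S_3 (irreducibility of the cubic rules out anything smaller).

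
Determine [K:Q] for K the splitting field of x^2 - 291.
[K:Q] = 2

The polynomial x^2 - 291 is irreducible over Q since 291 is not a perfect square. Its splitting field is Q(sqrt(291)), which has degree 2 over Q.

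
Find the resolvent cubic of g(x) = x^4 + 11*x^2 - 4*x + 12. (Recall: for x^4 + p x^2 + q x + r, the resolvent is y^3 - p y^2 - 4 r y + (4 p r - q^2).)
h(y) = y^3 - 11*y^2 - 48*y + 512

Identify coefficients: p = 11, q = -4, r = 12.
Plug into h(y) = y^3 - p y^2 - 4 r y + (4 p r - q^2):
  h(y) = y^3 - (11) y^2 - 4*(12) y + (4*(11)*(12) - (-4)^2)
       = y^3 + (-11) y^2 + (-48) y + (512).
Simplifying: h(y) = y^3 - 11*y^2 - 48*y + 512.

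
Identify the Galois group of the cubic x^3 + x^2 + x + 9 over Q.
Gal(K/Q) = S_3 (symmetric group of order 6)

Compute the discriminant of x^3 + (1)*x^2 + (1)*x + (9): Δ = -2064. Since Δ is not a rational square, the Galois group is not contained in A_3; it must be the full S_3 (irreducibility of the cubic rules out anything smaller).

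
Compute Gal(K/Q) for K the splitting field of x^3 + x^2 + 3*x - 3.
Gal(K/Q) = S_3 (symmetric group of order 6)

Compute the discriminant of x^3 + (1)*x^2 + (3)*x + (-3): Δ = -492. Since Δ is not a rational square, the Galois group is not contained in A_3; it must be the full S_3 (irreducibility of the cubic rules out anything smaller).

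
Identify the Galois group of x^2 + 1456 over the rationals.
Gal(K/Q) = Z/2Z (cyclic of order 2)

x^2 + 1456 is irreducible over Q since -1456 is not a rational square. The splitting field Q(sqrt(-1456)) has degree 2 over Q, and its unique nontrivial automorphism is sqrt(-1456) ↦ -sqrt(-1456). Hence Gal(Q(sqrt(-1456))/Q) = Z/2Z.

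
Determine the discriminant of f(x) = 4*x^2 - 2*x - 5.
Δ = 84

For a quadratic a x^2 + b x + c the discriminant is Δ = b^2 - 4ac = (-2)^2 - 4*(4)*(-5) = 4 - (-80) = 84.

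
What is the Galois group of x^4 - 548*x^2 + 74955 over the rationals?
Gal(K/Q) = V_4 (Klein four-group, Z/2Z × Z/2Z)

f factors as (x^2 - 263)(x^2 - 285), so the splitting field is K = Q(sqrt(263), sqrt(285)). The elements 263, 285, 74955 are all non-squares in Q, so sqrt(263) and sqrt(285) generate independent quadratic extensions. Thus [K:Q] = 4 and Gal(K/Q) is generated by the two order-2 automorphisms sqrt(263) ↦ -sqrt(263) and sqrt(285) ↦ -sqrt(285), giving V_4.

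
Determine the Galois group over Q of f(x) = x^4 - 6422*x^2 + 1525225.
Gal(K/Q) = Z/2Z (cyclic of order 2)

f factors as (x^2 - 6175)(x^2 - 247), so the splitting field is K = Q(sqrt(6175), sqrt(247)). The squarefree part of 6175 is 247 and the squarefree part of 247 is also 247, so sqrt(6175) and sqrt(247) are both rational multiples of sqrt(247). Hence Q(sqrt(6175)) = Q(sqrt(247)) = Q(sqrt(247)), and the splitting field collapses to a single degree-2 extension with Galois group Z/2Z.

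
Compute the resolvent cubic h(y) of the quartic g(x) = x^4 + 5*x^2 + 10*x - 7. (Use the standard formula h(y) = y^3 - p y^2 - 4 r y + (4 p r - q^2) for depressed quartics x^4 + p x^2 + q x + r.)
h(y) = y^3 - 5*y^2 + 28*y - 240

Identify coefficients: p = 5, q = 10, r = -7.
Plug into h(y) = y^3 - p y^2 - 4 r y + (4 p r - q^2):
  h(y) = y^3 - (5) y^2 - 4*(-7) y + (4*(5)*(-7) - (10)^2)
       = y^3 + (-5) y^2 + (28) y + (-240).
Simplifying: h(y) = y^3 - 5*y^2 + 28*y - 240.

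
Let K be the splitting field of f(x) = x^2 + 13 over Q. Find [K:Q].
[K:Q] = 2

The discriminant of x^2 + (0)*x + (13) is b^2 - 4c = 0 - (52) = -52. Since -52 is not a perfect square in Q, the polynomial is irreducible over Q. Its two roots generate a degree-2 extension, so [K:Q] = 2.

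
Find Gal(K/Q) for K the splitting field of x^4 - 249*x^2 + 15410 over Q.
Gal(K/Q) = V_4 (Klein four-group, Z/2Z × Z/2Z)

f factors as (x^2 - 115)(x^2 - 134), so the splitting field is K = Q(sqrt(115), sqrt(134)). The elements 115, 134, 15410 are all non-squares in Q, so sqrt(115) and sqrt(134) generate independent quadratic extensions. Thus [K:Q] = 4 and Gal(K/Q) is generated by the two order-2 automorphisms sqrt(115) ↦ -sqrt(115) and sqrt(134) ↦ -sqrt(134), giving V_4.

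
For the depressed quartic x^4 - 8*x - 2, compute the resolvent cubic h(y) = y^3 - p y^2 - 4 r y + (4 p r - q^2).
h(y) = y^3 + 8*y - 64

Identify coefficients: p = 0, q = -8, r = -2.
Plug into h(y) = y^3 - p y^2 - 4 r y + (4 p r - q^2):
  h(y) = y^3 - (0) y^2 - 4*(-2) y + (4*(0)*(-2) - (-8)^2)
       = y^3 + (0) y^2 + (8) y + (-64).
Simplifying: h(y) = y^3 + 8*y - 64.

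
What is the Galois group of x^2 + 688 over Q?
Gal(K/Q) = Z/2Z (cyclic of order 2)

x^2 + 688 is irreducible over Q since -688 is not a rational square. The splitting field Q(sqrt(-688)) has degree 2 over Q, and its unique nontrivial automorphism is sqrt(-688) ↦ -sqrt(-688). Hence Gal(Q(sqrt(-688))/Q) = Z/2Z.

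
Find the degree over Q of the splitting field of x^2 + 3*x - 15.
[K:Q] = 2

The discriminant of x^2 + (3)*x + (-15) is b^2 - 4c = 9 - (-60) = 69. Since 69 is not a perfect square in Q, the polynomial is irreducible over Q. Its two roots generate a degree-2 extension, so [K:Q] = 2.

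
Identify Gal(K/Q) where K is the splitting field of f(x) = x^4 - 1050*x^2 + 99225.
Gal(K/Q) = Z/2Z (cyclic of order 2)

f factors as (x^2 - 105)(x^2 - 945), so the splitting field is K = Q(sqrt(105), sqrt(945)). The squarefree part of 105 is 105 and the squarefree part of 945 is also 105, so sqrt(105) and sqrt(945) are both rational multiples of sqrt(105). Hence Q(sqrt(105)) = Q(sqrt(945)) = Q(sqrt(105)), and the splitting field collapses to a single degree-2 extension with Galois group Z/2Z.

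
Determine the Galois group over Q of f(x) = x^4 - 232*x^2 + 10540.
Gal(K/Q) = V_4 (Klein four-group, Z/2Z × Z/2Z)

f factors as (x^2 - 170)(x^2 - 62), so the splitting field is K = Q(sqrt(170), sqrt(62)). The elements 170, 62, 10540 are all non-squares in Q, so sqrt(170) and sqrt(62) generate independent quadratic extensions. Thus [K:Q] = 4 and Gal(K/Q) is generated by the two order-2 automorphisms sqrt(170) ↦ -sqrt(170) and sqrt(62) ↦ -sqrt(62), giving V_4.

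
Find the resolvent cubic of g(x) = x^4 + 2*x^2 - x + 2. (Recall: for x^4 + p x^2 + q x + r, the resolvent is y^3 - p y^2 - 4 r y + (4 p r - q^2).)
h(y) = y^3 - 2*y^2 - 8*y + 15

Identify coefficients: p = 2, q = -1, r = 2.
Plug into h(y) = y^3 - p y^2 - 4 r y + (4 p r - q^2):
  h(y) = y^3 - (2) y^2 - 4*(2) y + (4*(2)*(2) - (-1)^2)
       = y^3 + (-2) y^2 + (-8) y + (15).
Simplifying: h(y) = y^3 - 2*y^2 - 8*y + 15.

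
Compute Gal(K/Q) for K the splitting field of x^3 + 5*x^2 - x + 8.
Gal(K/Q) = S_3 (symmetric group of order 6)

Compute the discriminant of x^3 + (5)*x^2 + (-1)*x + (8): Δ = -6419. Since Δ is not a rational square, the Galois group is not contained in A_3; it must be the full S_3 (irreducibility of the cubic rules out anything smaller).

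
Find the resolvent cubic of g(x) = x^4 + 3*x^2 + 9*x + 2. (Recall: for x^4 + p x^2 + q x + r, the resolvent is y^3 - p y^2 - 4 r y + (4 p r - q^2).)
h(y) = y^3 - 3*y^2 - 8*y - 57

Identify coefficients: p = 3, q = 9, r = 2.
Plug into h(y) = y^3 - p y^2 - 4 r y + (4 p r - q^2):
  h(y) = y^3 - (3) y^2 - 4*(2) y + (4*(3)*(2) - (9)^2)
       = y^3 + (-3) y^2 + (-8) y + (-57).
Simplifying: h(y) = y^3 - 3*y^2 - 8*y - 57.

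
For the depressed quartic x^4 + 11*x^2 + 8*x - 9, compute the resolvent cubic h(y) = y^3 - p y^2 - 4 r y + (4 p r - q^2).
h(y) = y^3 - 11*y^2 + 36*y - 460

Identify coefficients: p = 11, q = 8, r = -9.
Plug into h(y) = y^3 - p y^2 - 4 r y + (4 p r - q^2):
  h(y) = y^3 - (11) y^2 - 4*(-9) y + (4*(11)*(-9) - (8)^2)
       = y^3 + (-11) y^2 + (36) y + (-460).
Simplifying: h(y) = y^3 - 11*y^2 + 36*y - 460.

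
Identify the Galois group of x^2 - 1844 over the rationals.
Gal(K/Q) = Z/2Z (cyclic of order 2)

x^2 - 1844 is irreducible over Q since 1844 is not a rational square. The splitting field Q(sqrt(1844)) has degree 2 over Q, and its unique nontrivial automorphism is sqrt(1844) ↦ -sqrt(1844). Hence Gal(Q(sqrt(1844))/Q) = Z/2Z.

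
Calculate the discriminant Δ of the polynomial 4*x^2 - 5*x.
Δ = 25

For a quadratic a x^2 + b x + c the discriminant is Δ = b^2 - 4ac = (-5)^2 - 4*(4)*(0) = 25 - (0) = 25.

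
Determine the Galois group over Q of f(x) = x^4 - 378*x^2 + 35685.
Gal(K/Q) = V_4 (Klein four-group, Z/2Z × Z/2Z)

f factors as (x^2 - 195)(x^2 - 183), so the splitting field is K = Q(sqrt(195), sqrt(183)). The elements 195, 183, 35685 are all non-squares in Q, so sqrt(195) and sqrt(183) generate independent quadratic extensions. Thus [K:Q] = 4 and Gal(K/Q) is generated by the two order-2 automorphisms sqrt(195) ↦ -sqrt(195) and sqrt(183) ↦ -sqrt(183), giving V_4.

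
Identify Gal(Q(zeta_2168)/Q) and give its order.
|Gal(Q(zeta_2168)/Q)| = phi(2168) = 1080; group ≅ (Z/2168Z)^* ≅ Z/2Z × Z/2Z × Z/270Z

The n-th cyclotomic polynomial Φ_2168(x) is the minimal polynomial of zeta_2168 over Q and has degree phi(2168) = 1080. So Q(zeta_2168) is a degree-1080 Galois extension with Galois group (Z/2168Z)^*. By CRT, (Z/2168Z)^* ≅ (Z/8Z)^* × (Z/271Z)^*. Each prime-power unit group is (Z/8Z)^* ≅ Z/2Z × Z/2Z; (Z/271Z)^* ≅ Z/270Z. Hence Gal(Q(zeta_2168)/Q) ≅ Z/2Z × Z/2Z × Z/270Z.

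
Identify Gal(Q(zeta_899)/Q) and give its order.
|Gal(Q(zeta_899)/Q)| = phi(899) = 840; group ≅ (Z/899Z)^* ≅ Z/28Z × Z/30Z

The n-th cyclotomic polynomial Φ_899(x) is the minimal polynomial of zeta_899 over Q and has degree phi(899) = 840. So Q(zeta_899) is a degree-840 Galois extension with Galois group (Z/899Z)^*. By CRT, (Z/899Z)^* ≅ (Z/29Z)^* × (Z/31Z)^*. Each prime-power unit group is (Z/29Z)^* ≅ Z/28Z; (Z/31Z)^* ≅ Z/30Z. Hence Gal(Q(zeta_899)/Q) ≅ Z/28Z × Z/30Z.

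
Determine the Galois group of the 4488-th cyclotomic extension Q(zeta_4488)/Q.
|Gal(Q(zeta_4488)/Q)| = phi(4488) = 1280; group ≅ (Z/4488Z)^* ≅ Z/2Z × Z/2Z × Z/2Z × Z/10Z × Z/16Z

The n-th cyclotomic polynomial Φ_4488(x) is the minimal polynomial of zeta_4488 over Q and has degree phi(4488) = 1280. So Q(zeta_4488) is a degree-1280 Galois extension with Galois group (Z/4488Z)^*. By CRT, (Z/4488Z)^* ≅ (Z/8Z)^* × (Z/3Z)^* × (Z/11Z)^* × (Z/17Z)^*. Each prime-power unit group is (Z/8Z)^* ≅ Z/2Z × Z/2Z; (Z/3Z)^* ≅ Z/2Z; (Z/11Z)^* ≅ Z/10Z; (Z/17Z)^* ≅ Z/16Z. Hence Gal(Q(zeta_4488)/Q) ≅ Z/2Z × Z/2Z × Z/2Z × Z/10Z × Z/16Z.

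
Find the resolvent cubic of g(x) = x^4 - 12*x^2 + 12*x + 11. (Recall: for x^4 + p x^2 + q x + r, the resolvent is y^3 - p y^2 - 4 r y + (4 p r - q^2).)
h(y) = y^3 + 12*y^2 - 44*y - 672

Identify coefficients: p = -12, q = 12, r = 11.
Plug into h(y) = y^3 - p y^2 - 4 r y + (4 p r - q^2):
  h(y) = y^3 - (-12) y^2 - 4*(11) y + (4*(-12)*(11) - (12)^2)
       = y^3 + (12) y^2 + (-44) y + (-672).
Simplifying: h(y) = y^3 + 12*y^2 - 44*y - 672.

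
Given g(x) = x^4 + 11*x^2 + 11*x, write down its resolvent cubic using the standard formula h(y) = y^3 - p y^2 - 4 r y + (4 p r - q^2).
h(y) = y^3 - 11*y^2 - 121

Identify coefficients: p = 11, q = 11, r = 0.
Plug into h(y) = y^3 - p y^2 - 4 r y + (4 p r - q^2):
  h(y) = y^3 - (11) y^2 - 4*(0) y + (4*(11)*(0) - (11)^2)
       = y^3 + (-11) y^2 + (0) y + (-121).
Simplifying: h(y) = y^3 - 11*y^2 - 121.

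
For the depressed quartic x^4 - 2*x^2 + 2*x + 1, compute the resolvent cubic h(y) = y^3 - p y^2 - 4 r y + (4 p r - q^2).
h(y) = y^3 + 2*y^2 - 4*y - 12

Identify coefficients: p = -2, q = 2, r = 1.
Plug into h(y) = y^3 - p y^2 - 4 r y + (4 p r - q^2):
  h(y) = y^3 - (-2) y^2 - 4*(1) y + (4*(-2)*(1) - (2)^2)
       = y^3 + (2) y^2 + (-4) y + (-12).
Simplifying: h(y) = y^3 + 2*y^2 - 4*y - 12.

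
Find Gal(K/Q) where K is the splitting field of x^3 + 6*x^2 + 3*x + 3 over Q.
Gal(K/Q) = S_3 (symmetric group of order 6)

Compute the discriminant of x^3 + (6)*x^2 + (3)*x + (3): Δ = -1647. Since Δ is not a rational square, the Galois group is not contained in A_3; it must be the full S_3 (irreducibility of the cubic rules out anything smaller).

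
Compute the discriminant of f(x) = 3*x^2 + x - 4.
Δ = 49

For a quadratic a x^2 + b x + c the discriminant is Δ = b^2 - 4ac = (1)^2 - 4*(3)*(-4) = 1 - (-48) = 49.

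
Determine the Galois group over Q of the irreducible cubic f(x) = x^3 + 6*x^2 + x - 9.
Gal(K/Q) = S_3 (symmetric group of order 6)

Compute the discriminant of x^3 + (6)*x^2 + (1)*x + (-9): Δ = 4649. Since Δ is not a rational square, the Galois group is not contained in A_3; it must be the full S_3 (irreducibility of the cubic rules out anything smaller).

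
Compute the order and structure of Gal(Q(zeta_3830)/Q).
|Gal(Q(zeta_3830)/Q)| = phi(3830) = 1528; group ≅ (Z/3830Z)^* ≅ Z/4Z × Z/382Z

The n-th cyclotomic polynomial Φ_3830(x) is the minimal polynomial of zeta_3830 over Q and has degree phi(3830) = 1528. So Q(zeta_3830) is a degree-1528 Galois extension with Galois group (Z/3830Z)^*. By CRT, (Z/3830Z)^* ≅ (Z/2Z)^* × (Z/5Z)^* × (Z/383Z)^*. Each prime-power unit group is (Z/2Z)^* ≅ trivial group (order 1); (Z/5Z)^* ≅ Z/4Z; (Z/383Z)^* ≅ Z/382Z. Hence Gal(Q(zeta_3830)/Q) ≅ Z/4Z × Z/382Z.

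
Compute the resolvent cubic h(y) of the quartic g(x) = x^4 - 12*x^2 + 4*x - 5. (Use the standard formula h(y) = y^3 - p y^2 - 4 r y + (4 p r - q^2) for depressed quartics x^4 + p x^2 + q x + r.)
h(y) = y^3 + 12*y^2 + 20*y + 224

Identify coefficients: p = -12, q = 4, r = -5.
Plug into h(y) = y^3 - p y^2 - 4 r y + (4 p r - q^2):
  h(y) = y^3 - (-12) y^2 - 4*(-5) y + (4*(-12)*(-5) - (4)^2)
       = y^3 + (12) y^2 + (20) y + (224).
Simplifying: h(y) = y^3 + 12*y^2 + 20*y + 224.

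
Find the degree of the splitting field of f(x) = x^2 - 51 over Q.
[K:Q] = 2

The polynomial x^2 - 51 is irreducible over Q since 51 is not a perfect square. Its splitting field is Q(sqrt(51)), which has degree 2 over Q.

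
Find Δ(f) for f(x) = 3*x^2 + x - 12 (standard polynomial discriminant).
Δ = 145

For a quadratic a x^2 + b x + c the discriminant is Δ = b^2 - 4ac = (1)^2 - 4*(3)*(-12) = 1 - (-144) = 145.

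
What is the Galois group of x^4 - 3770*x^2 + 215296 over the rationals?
Gal(K/Q) = Z/2Z (cyclic of order 2)

f factors as (x^2 - 58)(x^2 - 3712), so the splitting field is K = Q(sqrt(58), sqrt(3712)). The squarefree part of 58 is 58 and the squarefree part of 3712 is also 58, so sqrt(58) and sqrt(3712) are both rational multiples of sqrt(58). Hence Q(sqrt(58)) = Q(sqrt(3712)) = Q(sqrt(58)), and the splitting field collapses to a single degree-2 extension with Galois group Z/2Z.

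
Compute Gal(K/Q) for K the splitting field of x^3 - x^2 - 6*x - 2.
Gal(K/Q) = S_3 (symmetric group of order 6)

Compute the discriminant of x^3 + (-1)*x^2 + (-6)*x + (-2): Δ = 568. Since Δ is not a rational square, the Galois group is not contained in A_3; it must be the full S_3 (irreducibility of the cubic rules out anything smaller).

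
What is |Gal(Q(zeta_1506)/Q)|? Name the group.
|Gal(Q(zeta_1506)/Q)| = phi(1506) = 500; group ≅ (Z/1506Z)^* ≅ Z/2Z × Z/250Z

The n-th cyclotomic polynomial Φ_1506(x) is the minimal polynomial of zeta_1506 over Q and has degree phi(1506) = 500. So Q(zeta_1506) is a degree-500 Galois extension with Galois group (Z/1506Z)^*. By CRT, (Z/1506Z)^* ≅ (Z/2Z)^* × (Z/3Z)^* × (Z/251Z)^*. Each prime-power unit group is (Z/2Z)^* ≅ trivial group (order 1); (Z/3Z)^* ≅ Z/2Z; (Z/251Z)^* ≅ Z/250Z. Hence Gal(Q(zeta_1506)/Q) ≅ Z/2Z × Z/250Z.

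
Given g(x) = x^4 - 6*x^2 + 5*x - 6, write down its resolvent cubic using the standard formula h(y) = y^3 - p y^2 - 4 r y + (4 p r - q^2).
h(y) = y^3 + 6*y^2 + 24*y + 119

Identify coefficients: p = -6, q = 5, r = -6.
Plug into h(y) = y^3 - p y^2 - 4 r y + (4 p r - q^2):
  h(y) = y^3 - (-6) y^2 - 4*(-6) y + (4*(-6)*(-6) - (5)^2)
       = y^3 + (6) y^2 + (24) y + (119).
Simplifying: h(y) = y^3 + 6*y^2 + 24*y + 119.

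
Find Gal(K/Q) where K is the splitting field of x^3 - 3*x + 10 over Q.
Gal(K/Q) = S_3 (symmetric group of order 6)

Compute the discriminant of x^3 + (0)*x^2 + (-3)*x + (10): Δ = -2592. Since Δ is not a rational square, the Galois group is not contained in A_3; it must be the full S_3 (irreducibility of the cubic rules out anything smaller).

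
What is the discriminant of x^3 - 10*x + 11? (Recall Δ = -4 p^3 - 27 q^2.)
Δ = 733

For a depressed cubic x^3 + p x + q the discriminant is Δ = -4 p^3 - 27 q^2 = -4*(-10)^3 - 27*(11)^2 = 4000 - 3267 = 733.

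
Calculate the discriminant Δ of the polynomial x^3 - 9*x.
Δ = 2916

For a depressed cubic x^3 + p x + q the discriminant is Δ = -4 p^3 - 27 q^2 = -4*(-9)^3 - 27*(0)^2 = 2916 - 0 = 2916.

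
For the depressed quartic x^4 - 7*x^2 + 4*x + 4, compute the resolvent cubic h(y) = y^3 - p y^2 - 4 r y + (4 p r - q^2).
h(y) = y^3 + 7*y^2 - 16*y - 128

Identify coefficients: p = -7, q = 4, r = 4.
Plug into h(y) = y^3 - p y^2 - 4 r y + (4 p r - q^2):
  h(y) = y^3 - (-7) y^2 - 4*(4) y + (4*(-7)*(4) - (4)^2)
       = y^3 + (7) y^2 + (-16) y + (-128).
Simplifying: h(y) = y^3 + 7*y^2 - 16*y - 128.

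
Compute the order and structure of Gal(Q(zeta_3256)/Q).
|Gal(Q(zeta_3256)/Q)| = phi(3256) = 1440; group ≅ (Z/3256Z)^* ≅ Z/2Z × Z/2Z × Z/10Z × Z/36Z

The n-th cyclotomic polynomial Φ_3256(x) is the minimal polynomial of zeta_3256 over Q and has degree phi(3256) = 1440. So Q(zeta_3256) is a degree-1440 Galois extension with Galois group (Z/3256Z)^*. By CRT, (Z/3256Z)^* ≅ (Z/8Z)^* × (Z/11Z)^* × (Z/37Z)^*. Each prime-power unit group is (Z/8Z)^* ≅ Z/2Z × Z/2Z; (Z/11Z)^* ≅ Z/10Z; (Z/37Z)^* ≅ Z/36Z. Hence Gal(Q(zeta_3256)/Q) ≅ Z/2Z × Z/2Z × Z/10Z × Z/36Z.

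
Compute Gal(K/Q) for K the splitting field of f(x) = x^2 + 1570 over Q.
Gal(K/Q) = Z/2Z (cyclic of order 2)

x^2 + 1570 is irreducible over Q since -1570 is not a rational square. The splitting field Q(sqrt(-1570)) has degree 2 over Q, and its unique nontrivial automorphism is sqrt(-1570) ↦ -sqrt(-1570). Hence Gal(Q(sqrt(-1570))/Q) = Z/2Z.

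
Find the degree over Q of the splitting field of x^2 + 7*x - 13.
[K:Q] = 2

The discriminant of x^2 + (7)*x + (-13) is b^2 - 4c = 49 - (-52) = 101. Since 101 is not a perfect square in Q, the polynomial is irreducible over Q. Its two roots generate a degree-2 extension, so [K:Q] = 2.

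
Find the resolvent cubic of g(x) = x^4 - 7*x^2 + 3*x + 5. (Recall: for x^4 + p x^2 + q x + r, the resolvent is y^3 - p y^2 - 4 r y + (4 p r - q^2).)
h(y) = y^3 + 7*y^2 - 20*y - 149

Identify coefficients: p = -7, q = 3, r = 5.
Plug into h(y) = y^3 - p y^2 - 4 r y + (4 p r - q^2):
  h(y) = y^3 - (-7) y^2 - 4*(5) y + (4*(-7)*(5) - (3)^2)
       = y^3 + (7) y^2 + (-20) y + (-149).
Simplifying: h(y) = y^3 + 7*y^2 - 20*y - 149.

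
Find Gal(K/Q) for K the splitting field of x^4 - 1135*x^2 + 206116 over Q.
Gal(K/Q) = Z/2Z (cyclic of order 2)

f factors as (x^2 - 908)(x^2 - 227), so the splitting field is K = Q(sqrt(908), sqrt(227)). The squarefree part of 908 is 227 and the squarefree part of 227 is also 227, so sqrt(908) and sqrt(227) are both rational multiples of sqrt(227). Hence Q(sqrt(908)) = Q(sqrt(227)) = Q(sqrt(227)), and the splitting field collapses to a single degree-2 extension with Galois group Z/2Z.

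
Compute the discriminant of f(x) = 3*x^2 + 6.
Δ = -72

For a quadratic a x^2 + b x + c the discriminant is Δ = b^2 - 4ac = (0)^2 - 4*(3)*(6) = 0 - (72) = -72.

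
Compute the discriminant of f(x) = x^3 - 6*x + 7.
Δ = -459

For x^3 + a x^2 + b x + c the discriminant is Δ = 18 a b c - 4 a^3 c + a^2 b^2 - 4 b^3 - 27 c^2.
Plug a = 0, b = -6, c = 7:
  18*(0)*(-6)*(7) - 4*(0)^3*(7) + (0)^2*(-6)^2 - 4*(-6)^3 - 27*(7)^2
  = 0 + (0) + 0 + (864) + (-1323)
  = -459.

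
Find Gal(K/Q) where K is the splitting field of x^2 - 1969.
Gal(K/Q) = Z/2Z (cyclic of order 2)

x^2 - 1969 is irreducible over Q since 1969 is not a rational square. The splitting field Q(sqrt(1969)) has degree 2 over Q, and its unique nontrivial automorphism is sqrt(1969) ↦ -sqrt(1969). Hence Gal(Q(sqrt(1969))/Q) = Z/2Z.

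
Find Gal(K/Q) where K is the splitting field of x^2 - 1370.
Gal(K/Q) = Z/2Z (cyclic of order 2)

x^2 - 1370 is irreducible over Q since 1370 is not a rational square. The splitting field Q(sqrt(1370)) has degree 2 over Q, and its unique nontrivial automorphism is sqrt(1370) ↦ -sqrt(1370). Hence Gal(Q(sqrt(1370))/Q) = Z/2Z.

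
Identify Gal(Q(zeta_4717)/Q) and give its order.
|Gal(Q(zeta_4717)/Q)| = phi(4717) = 4576; group ≅ (Z/4717Z)^* ≅ Z/52Z × Z/88Z

The n-th cyclotomic polynomial Φ_4717(x) is the minimal polynomial of zeta_4717 over Q and has degree phi(4717) = 4576. So Q(zeta_4717) is a degree-4576 Galois extension with Galois group (Z/4717Z)^*. By CRT, (Z/4717Z)^* ≅ (Z/53Z)^* × (Z/89Z)^*. Each prime-power unit group is (Z/53Z)^* ≅ Z/52Z; (Z/89Z)^* ≅ Z/88Z. Hence Gal(Q(zeta_4717)/Q) ≅ Z/52Z × Z/88Z.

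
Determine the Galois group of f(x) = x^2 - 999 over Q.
Gal(K/Q) = Z/2Z (cyclic of order 2)

x^2 - 999 is irreducible over Q since 999 is not a rational square. The splitting field Q(sqrt(999)) has degree 2 over Q, and its unique nontrivial automorphism is sqrt(999) ↦ -sqrt(999). Hence Gal(Q(sqrt(999))/Q) = Z/2Z.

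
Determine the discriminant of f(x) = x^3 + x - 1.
Δ = -31

For x^3 + a x^2 + b x + c the discriminant is Δ = 18 a b c - 4 a^3 c + a^2 b^2 - 4 b^3 - 27 c^2.
Plug a = 0, b = 1, c = -1:
  18*(0)*(1)*(-1) - 4*(0)^3*(-1) + (0)^2*(1)^2 - 4*(1)^3 - 27*(-1)^2
  = 0 + (0) + 0 + (-4) + (-27)
  = -31.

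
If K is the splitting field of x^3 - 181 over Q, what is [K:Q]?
[K:Q] = 6

x^3 - 181 has one real root r = 181^(1/3) and two complex roots r*zeta_3, r*zeta_3^2 where zeta_3 = e^(2*pi*i/3). The splitting field is Q(r, zeta_3). [Q(r):Q] = 3 and [Q(zeta_3):Q] = 2 with gcd = 1, so [Q(r, zeta_3):Q] = 3 * 2 = 6.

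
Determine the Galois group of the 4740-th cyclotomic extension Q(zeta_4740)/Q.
|Gal(Q(zeta_4740)/Q)| = phi(4740) = 1248; group ≅ (Z/4740Z)^* ≅ Z/2Z × Z/2Z × Z/4Z × Z/78Z

The n-th cyclotomic polynomial Φ_4740(x) is the minimal polynomial of zeta_4740 over Q and has degree phi(4740) = 1248. So Q(zeta_4740) is a degree-1248 Galois extension with Galois group (Z/4740Z)^*. By CRT, (Z/4740Z)^* ≅ (Z/4Z)^* × (Z/3Z)^* × (Z/5Z)^* × (Z/79Z)^*. Each prime-power unit group is (Z/4Z)^* ≅ Z/2Z; (Z/3Z)^* ≅ Z/2Z; (Z/5Z)^* ≅ Z/4Z; (Z/79Z)^* ≅ Z/78Z. Hence Gal(Q(zeta_4740)/Q) ≅ Z/2Z × Z/2Z × Z/4Z × Z/78Z.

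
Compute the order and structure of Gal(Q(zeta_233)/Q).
|Gal(Q(zeta_233)/Q)| = phi(233) = 232; group ≅ (Z/233Z)^* ≅ Z/232Z

The n-th cyclotomic polynomial Φ_233(x) is the minimal polynomial of zeta_233 over Q and has degree phi(233) = 232. So Q(zeta_233) is a degree-232 Galois extension with Galois group (Z/233Z)^*. (Z/233Z)^* is cyclic since 233 is an odd prime power (or 4). Hence Gal(Q(zeta_233)/Q) ≅ Z/232Z.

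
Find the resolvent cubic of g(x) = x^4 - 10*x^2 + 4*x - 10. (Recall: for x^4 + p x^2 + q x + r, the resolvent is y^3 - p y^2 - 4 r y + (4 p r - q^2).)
h(y) = y^3 + 10*y^2 + 40*y + 384

Identify coefficients: p = -10, q = 4, r = -10.
Plug into h(y) = y^3 - p y^2 - 4 r y + (4 p r - q^2):
  h(y) = y^3 - (-10) y^2 - 4*(-10) y + (4*(-10)*(-10) - (4)^2)
       = y^3 + (10) y^2 + (40) y + (384).
Simplifying: h(y) = y^3 + 10*y^2 + 40*y + 384.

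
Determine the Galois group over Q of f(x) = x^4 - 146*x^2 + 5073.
Gal(K/Q) = V_4 (Klein four-group, Z/2Z × Z/2Z)

f factors as (x^2 - 89)(x^2 - 57), so the splitting field is K = Q(sqrt(89), sqrt(57)). The elements 89, 57, 5073 are all non-squares in Q, so sqrt(89) and sqrt(57) generate independent quadratic extensions. Thus [K:Q] = 4 and Gal(K/Q) is generated by the two order-2 automorphisms sqrt(89) ↦ -sqrt(89) and sqrt(57) ↦ -sqrt(57), giving V_4.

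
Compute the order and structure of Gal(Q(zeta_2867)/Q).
|Gal(Q(zeta_2867)/Q)| = phi(2867) = 2760; group ≅ (Z/2867Z)^* ≅ Z/46Z × Z/60Z

The n-th cyclotomic polynomial Φ_2867(x) is the minimal polynomial of zeta_2867 over Q and has degree phi(2867) = 2760. So Q(zeta_2867) is a degree-2760 Galois extension with Galois group (Z/2867Z)^*. By CRT, (Z/2867Z)^* ≅ (Z/47Z)^* × (Z/61Z)^*. Each prime-power unit group is (Z/47Z)^* ≅ Z/46Z; (Z/61Z)^* ≅ Z/60Z. Hence Gal(Q(zeta_2867)/Q) ≅ Z/46Z × Z/60Z.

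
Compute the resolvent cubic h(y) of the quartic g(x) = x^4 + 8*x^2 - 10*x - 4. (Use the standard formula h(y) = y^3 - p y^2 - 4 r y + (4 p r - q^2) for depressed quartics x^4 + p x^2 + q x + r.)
h(y) = y^3 - 8*y^2 + 16*y - 228

Identify coefficients: p = 8, q = -10, r = -4.
Plug into h(y) = y^3 - p y^2 - 4 r y + (4 p r - q^2):
  h(y) = y^3 - (8) y^2 - 4*(-4) y + (4*(8)*(-4) - (-10)^2)
       = y^3 + (-8) y^2 + (16) y + (-228).
Simplifying: h(y) = y^3 - 8*y^2 + 16*y - 228.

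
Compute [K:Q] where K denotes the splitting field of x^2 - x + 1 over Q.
[K:Q] = 2

The discriminant of x^2 + (-1)*x + (1) is b^2 - 4c = 1 - (4) = -3. Since -3 is not a perfect square in Q, the polynomial is irreducible over Q. Its two roots generate a degree-2 extension, so [K:Q] = 2.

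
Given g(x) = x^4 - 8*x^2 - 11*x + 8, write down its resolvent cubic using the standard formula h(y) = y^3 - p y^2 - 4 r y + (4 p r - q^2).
h(y) = y^3 + 8*y^2 - 32*y - 377

Identify coefficients: p = -8, q = -11, r = 8.
Plug into h(y) = y^3 - p y^2 - 4 r y + (4 p r - q^2):
  h(y) = y^3 - (-8) y^2 - 4*(8) y + (4*(-8)*(8) - (-11)^2)
       = y^3 + (8) y^2 + (-32) y + (-377).
Simplifying: h(y) = y^3 + 8*y^2 - 32*y - 377.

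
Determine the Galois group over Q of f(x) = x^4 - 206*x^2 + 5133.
Gal(K/Q) = V_4 (Klein four-group, Z/2Z × Z/2Z)

f factors as (x^2 - 177)(x^2 - 29), so the splitting field is K = Q(sqrt(177), sqrt(29)). The elements 177, 29, 5133 are all non-squares in Q, so sqrt(177) and sqrt(29) generate independent quadratic extensions. Thus [K:Q] = 4 and Gal(K/Q) is generated by the two order-2 automorphisms sqrt(177) ↦ -sqrt(177) and sqrt(29) ↦ -sqrt(29), giving V_4.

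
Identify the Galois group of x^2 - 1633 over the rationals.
Gal(K/Q) = Z/2Z (cyclic of order 2)

x^2 - 1633 is irreducible over Q since 1633 is not a rational square. The splitting field Q(sqrt(1633)) has degree 2 over Q, and its unique nontrivial automorphism is sqrt(1633) ↦ -sqrt(1633). Hence Gal(Q(sqrt(1633))/Q) = Z/2Z.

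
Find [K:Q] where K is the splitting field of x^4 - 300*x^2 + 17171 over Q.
[K:Q] = 4

f factors as (x^2 - 77)(x^2 - 223); the splitting field is K = Q(sqrt(77), sqrt(223)). Since 77, 223, and 17171 are all non-squares in Q, the three subfields Q(sqrt(77)), Q(sqrt(223)), Q(sqrt(17171)) are distinct degree-2 extensions, so [K:Q] = 4 (Klein four Galois group).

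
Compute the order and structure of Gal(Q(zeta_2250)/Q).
|Gal(Q(zeta_2250)/Q)| = phi(2250) = 600; group ≅ (Z/2250Z)^* ≅ Z/6Z × Z/100Z

The n-th cyclotomic polynomial Φ_2250(x) is the minimal polynomial of zeta_2250 over Q and has degree phi(2250) = 600. So Q(zeta_2250) is a degree-600 Galois extension with Galois group (Z/2250Z)^*. By CRT, (Z/2250Z)^* ≅ (Z/2Z)^* × (Z/9Z)^* × (Z/125Z)^*. Each prime-power unit group is (Z/2Z)^* ≅ trivial group (order 1); (Z/9Z)^* ≅ Z/6Z; (Z/125Z)^* ≅ Z/100Z. Hence Gal(Q(zeta_2250)/Q) ≅ Z/6Z × Z/100Z.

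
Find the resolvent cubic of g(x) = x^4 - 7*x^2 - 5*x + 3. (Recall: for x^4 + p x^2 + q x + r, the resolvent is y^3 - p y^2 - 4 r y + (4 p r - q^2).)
h(y) = y^3 + 7*y^2 - 12*y - 109

Identify coefficients: p = -7, q = -5, r = 3.
Plug into h(y) = y^3 - p y^2 - 4 r y + (4 p r - q^2):
  h(y) = y^3 - (-7) y^2 - 4*(3) y + (4*(-7)*(3) - (-5)^2)
       = y^3 + (7) y^2 + (-12) y + (-109).
Simplifying: h(y) = y^3 + 7*y^2 - 12*y - 109.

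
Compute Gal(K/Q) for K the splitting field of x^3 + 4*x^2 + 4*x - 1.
Gal(K/Q) = S_3 (symmetric group of order 6)

Compute the discriminant of x^3 + (4)*x^2 + (4)*x + (-1): Δ = -59. Since Δ is not a rational square, the Galois group is not contained in A_3; it must be the full S_3 (irreducibility of the cubic rules out anything smaller).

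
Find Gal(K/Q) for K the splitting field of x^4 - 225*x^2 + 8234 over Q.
Gal(K/Q) = V_4 (Klein four-group, Z/2Z × Z/2Z)

f factors as (x^2 - 179)(x^2 - 46), so the splitting field is K = Q(sqrt(179), sqrt(46)). The elements 179, 46, 8234 are all non-squares in Q, so sqrt(179) and sqrt(46) generate independent quadratic extensions. Thus [K:Q] = 4 and Gal(K/Q) is generated by the two order-2 automorphisms sqrt(179) ↦ -sqrt(179) and sqrt(46) ↦ -sqrt(46), giving V_4.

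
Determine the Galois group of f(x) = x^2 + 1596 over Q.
Gal(K/Q) = Z/2Z (cyclic of order 2)

x^2 + 1596 is irreducible over Q since -1596 is not a rational square. The splitting field Q(sqrt(-1596)) has degree 2 over Q, and its unique nontrivial automorphism is sqrt(-1596) ↦ -sqrt(-1596). Hence Gal(Q(sqrt(-1596))/Q) = Z/2Z.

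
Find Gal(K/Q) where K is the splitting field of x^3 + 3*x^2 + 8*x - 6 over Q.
Gal(K/Q) = S_3 (symmetric group of order 6)

Compute the discriminant of x^3 + (3)*x^2 + (8)*x + (-6): Δ = -4388. Since Δ is not a rational square, the Galois group is not contained in A_3; it must be the full S_3 (irreducibility of the cubic rules out anything smaller).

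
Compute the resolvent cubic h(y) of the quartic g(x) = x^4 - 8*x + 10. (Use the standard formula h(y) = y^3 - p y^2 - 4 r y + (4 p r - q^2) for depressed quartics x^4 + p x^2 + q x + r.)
h(y) = y^3 - 40*y - 64

Identify coefficients: p = 0, q = -8, r = 10.
Plug into h(y) = y^3 - p y^2 - 4 r y + (4 p r - q^2):
  h(y) = y^3 - (0) y^2 - 4*(10) y + (4*(0)*(10) - (-8)^2)
       = y^3 + (0) y^2 + (-40) y + (-64).
Simplifying: h(y) = y^3 - 40*y - 64.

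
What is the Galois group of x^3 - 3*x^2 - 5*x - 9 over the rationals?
Gal(K/Q) = S_3 (symmetric group of order 6)

Compute the discriminant of x^3 + (-3)*x^2 + (-5)*x + (-9): Δ = -4864. Since Δ is not a rational square, the Galois group is not contained in A_3; it must be the full S_3 (irreducibility of the cubic rules out anything smaller).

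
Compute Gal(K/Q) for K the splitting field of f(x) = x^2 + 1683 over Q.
Gal(K/Q) = Z/2Z (cyclic of order 2)

x^2 + 1683 is irreducible over Q since -1683 is not a rational square. The splitting field Q(sqrt(-1683)) has degree 2 over Q, and its unique nontrivial automorphism is sqrt(-1683) ↦ -sqrt(-1683). Hence Gal(Q(sqrt(-1683))/Q) = Z/2Z.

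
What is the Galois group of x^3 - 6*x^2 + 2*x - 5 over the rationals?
Gal(K/Q) = S_3 (symmetric group of order 6)

Compute the discriminant of x^3 + (-6)*x^2 + (2)*x + (-5): Δ = -3803. Since Δ is not a rational square, the Galois group is not contained in A_3; it must be the full S_3 (irreducibility of the cubic rules out anything smaller).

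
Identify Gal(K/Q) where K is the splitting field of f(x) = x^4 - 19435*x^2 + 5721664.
Gal(K/Q) = Z/2Z (cyclic of order 2)

f factors as (x^2 - 299)(x^2 - 19136), so the splitting field is K = Q(sqrt(299), sqrt(19136)). The squarefree part of 299 is 299 and the squarefree part of 19136 is also 299, so sqrt(299) and sqrt(19136) are both rational multiples of sqrt(299). Hence Q(sqrt(299)) = Q(sqrt(19136)) = Q(sqrt(299)), and the splitting field collapses to a single degree-2 extension with Galois group Z/2Z.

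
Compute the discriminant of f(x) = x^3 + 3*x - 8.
Δ = -1836

For a depressed cubic x^3 + p x + q the discriminant is Δ = -4 p^3 - 27 q^2 = -4*(3)^3 - 27*(-8)^2 = -108 - 1728 = -1836.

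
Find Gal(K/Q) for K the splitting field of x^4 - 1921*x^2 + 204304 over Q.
Gal(K/Q) = Z/2Z (cyclic of order 2)

f factors as (x^2 - 1808)(x^2 - 113), so the splitting field is K = Q(sqrt(1808), sqrt(113)). The squarefree part of 1808 is 113 and the squarefree part of 113 is also 113, so sqrt(1808) and sqrt(113) are both rational multiples of sqrt(113). Hence Q(sqrt(1808)) = Q(sqrt(113)) = Q(sqrt(113)), and the splitting field collapses to a single degree-2 extension with Galois group Z/2Z.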